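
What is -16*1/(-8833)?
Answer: 16/8833 ≈ 0.0018114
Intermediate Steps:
-16*1/(-8833) = -16*(-1/8833) = 16/8833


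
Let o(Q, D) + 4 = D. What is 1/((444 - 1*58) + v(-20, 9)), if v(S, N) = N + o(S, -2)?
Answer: 1/389 ≈ 0.0025707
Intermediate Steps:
o(Q, D) = -4 + D
v(S, N) = -6 + N (v(S, N) = N + (-4 - 2) = N - 6 = -6 + N)
1/((444 - 1*58) + v(-20, 9)) = 1/((444 - 1*58) + (-6 + 9)) = 1/((444 - 58) + 3) = 1/(386 + 3) = 1/389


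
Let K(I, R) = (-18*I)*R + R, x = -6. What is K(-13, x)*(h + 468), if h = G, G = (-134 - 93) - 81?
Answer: -225600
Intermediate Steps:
G = -308 (G = -227 - 81 = -308)
h = -308
K(I, R) = R - 18*I*R (K(I, R) = -18*I*R + R = R - 18*I*R)
K(-13, x)*(h + 468) = (-6*(1 - 18*(-13)))*(-308 + 468) = -6*(1 + 234)*160 = -6*235*160 = -1410*160 = -225600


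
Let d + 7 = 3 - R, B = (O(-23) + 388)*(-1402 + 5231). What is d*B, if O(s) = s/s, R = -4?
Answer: 0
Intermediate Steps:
O(s) = 1
B = 1489481 (B = (1 + 388)*(-1402 + 5231) = 389*3829 = 1489481)
d = 0 (d = -7 + (3 - 1*(-4)) = -7 + (3 + 4) = -7 + 7 = 0)
d*B = 0*1489481 = 0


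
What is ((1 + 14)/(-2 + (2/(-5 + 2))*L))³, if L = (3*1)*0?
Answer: -3375/8 ≈ -421.88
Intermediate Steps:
L = 0 (L = 3*0 = 0)
((1 + 14)/(-2 + (2/(-5 + 2))*L))³ = ((1 + 14)/(-2 + (2/(-5 + 2))*0))³ = (15/(-2 + (2/(-3))*0))³ = (15/(-2 + (2*(-⅓))*0))³ = (15/(-2 - ⅔*0))³ = (15/(-2 + 0))³ = (15/(-2))³ = (15*(-½))³ = (-15/2)³ = -3375/8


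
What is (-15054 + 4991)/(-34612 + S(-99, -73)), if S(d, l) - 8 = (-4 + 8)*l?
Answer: 10063/34896 ≈ 0.28837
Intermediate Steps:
S(d, l) = 8 + 4*l (S(d, l) = 8 + (-4 + 8)*l = 8 + 4*l)
(-15054 + 4991)/(-34612 + S(-99, -73)) = (-15054 + 4991)/(-34612 + (8 + 4*(-73))) = -10063/(-34612 + (8 - 292)) = -10063/(-34612 - 284) = -10063/(-34896) = -10063*(-1/34896) = 10063/34896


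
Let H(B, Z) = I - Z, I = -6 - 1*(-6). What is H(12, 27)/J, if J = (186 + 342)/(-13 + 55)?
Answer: -189/88 ≈ -2.1477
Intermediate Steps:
I = 0 (I = -6 + 6 = 0)
H(B, Z) = -Z (H(B, Z) = 0 - Z = -Z)
J = 88/7 (J = 528/42 = 528*(1/42) = 88/7 ≈ 12.571)
H(12, 27)/J = (-1*27)/(88/7) = -27*7/88 = -189/88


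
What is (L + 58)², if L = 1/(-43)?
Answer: 6215049/1849 ≈ 3361.3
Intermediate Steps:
L = -1/43 ≈ -0.023256
(L + 58)² = (-1/43 + 58)² = (2493/43)² = 6215049/1849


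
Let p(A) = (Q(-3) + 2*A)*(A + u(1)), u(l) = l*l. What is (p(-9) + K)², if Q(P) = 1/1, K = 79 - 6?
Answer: 43681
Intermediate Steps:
u(l) = l²
K = 73
Q(P) = 1
p(A) = (1 + A)*(1 + 2*A) (p(A) = (1 + 2*A)*(A + 1²) = (1 + 2*A)*(A + 1) = (1 + 2*A)*(1 + A) = (1 + A)*(1 + 2*A))
(p(-9) + K)² = ((1 + 2*(-9)² + 3*(-9)) + 73)² = ((1 + 2*81 - 27) + 73)² = ((1 + 162 - 27) + 73)² = (136 + 73)² = 209² = 43681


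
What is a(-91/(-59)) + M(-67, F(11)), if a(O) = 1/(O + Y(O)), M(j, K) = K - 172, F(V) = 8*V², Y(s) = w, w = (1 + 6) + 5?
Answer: 636063/799 ≈ 796.07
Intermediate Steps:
w = 12 (w = 7 + 5 = 12)
Y(s) = 12
M(j, K) = -172 + K
a(O) = 1/(12 + O) (a(O) = 1/(O + 12) = 1/(12 + O))
a(-91/(-59)) + M(-67, F(11)) = 1/(12 - 91/(-59)) + (-172 + 8*11²) = 1/(12 - 91*(-1/59)) + (-172 + 8*121) = 1/(12 + 91/59) + (-172 + 968) = 1/(799/59) + 796 = 59/799 + 796 = 636063/799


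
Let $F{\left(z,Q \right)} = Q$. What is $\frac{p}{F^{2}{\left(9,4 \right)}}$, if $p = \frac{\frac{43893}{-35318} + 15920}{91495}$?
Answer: $\frac{562218667}{51702726560} \approx 0.010874$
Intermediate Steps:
$p = \frac{562218667}{3231420410}$ ($p = \left(43893 \left(- \frac{1}{35318}\right) + 15920\right) \frac{1}{91495} = \left(- \frac{43893}{35318} + 15920\right) \frac{1}{91495} = \frac{562218667}{35318} \cdot \frac{1}{91495} = \frac{562218667}{3231420410} \approx 0.17399$)
$\frac{p}{F^{2}{\left(9,4 \right)}} = \frac{562218667}{3231420410 \cdot 4^{2}} = \frac{562218667}{3231420410 \cdot 16} = \frac{562218667}{3231420410} \cdot \frac{1}{16} = \frac{562218667}{51702726560}$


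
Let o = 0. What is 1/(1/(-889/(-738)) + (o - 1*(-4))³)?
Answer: 889/57634 ≈ 0.015425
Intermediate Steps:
1/(1/(-889/(-738)) + (o - 1*(-4))³) = 1/(1/(-889/(-738)) + (0 - 1*(-4))³) = 1/(1/(-889*(-1/738)) + (0 + 4)³) = 1/(1/(889/738) + 4³) = 1/(738/889 + 64) = 1/(57634/889) = 889/57634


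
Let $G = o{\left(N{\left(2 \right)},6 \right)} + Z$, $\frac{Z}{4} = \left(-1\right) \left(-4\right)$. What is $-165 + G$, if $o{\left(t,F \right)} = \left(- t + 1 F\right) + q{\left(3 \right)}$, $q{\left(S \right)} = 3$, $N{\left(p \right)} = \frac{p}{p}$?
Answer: $-141$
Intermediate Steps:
$N{\left(p \right)} = 1$
$Z = 16$ ($Z = 4 \left(\left(-1\right) \left(-4\right)\right) = 4 \cdot 4 = 16$)
$o{\left(t,F \right)} = 3 + F - t$ ($o{\left(t,F \right)} = \left(- t + 1 F\right) + 3 = \left(- t + F\right) + 3 = \left(F - t\right) + 3 = 3 + F - t$)
$G = 24$ ($G = \left(3 + 6 - 1\right) + 16 = 8 + 16 = 24$)
$-165 + G = -165 + 24 = -141$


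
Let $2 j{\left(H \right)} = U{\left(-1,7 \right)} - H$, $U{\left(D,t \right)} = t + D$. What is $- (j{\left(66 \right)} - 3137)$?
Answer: $3167$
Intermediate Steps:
$U{\left(D,t \right)} = D + t$
$j{\left(H \right)} = 3 - \frac{H}{2}$ ($j{\left(H \right)} = \frac{\left(-1 + 7\right) - H}{2} = \frac{6 - H}{2} = 3 - \frac{H}{2}$)
$- (j{\left(66 \right)} - 3137) = - (\left(3 - 33\right) - 3137) = - (-30 - 3137) = \left(-1\right) \left(-3167\right) = 3167$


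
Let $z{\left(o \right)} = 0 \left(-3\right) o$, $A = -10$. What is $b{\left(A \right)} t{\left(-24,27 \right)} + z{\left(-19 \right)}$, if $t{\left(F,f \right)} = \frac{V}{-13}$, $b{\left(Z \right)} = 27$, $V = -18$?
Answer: $\frac{486}{13} \approx 37.385$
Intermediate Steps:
$t{\left(F,f \right)} = \frac{18}{13}$ ($t{\left(F,f \right)} = - \frac{18}{-13} = \left(-18\right) \left(- \frac{1}{13}\right) = \frac{18}{13}$)
$z{\left(o \right)} = 0$ ($z{\left(o \right)} = 0 o = 0$)
$b{\left(A \right)} t{\left(-24,27 \right)} + z{\left(-19 \right)} = 27 \cdot \frac{18}{13} + 0 = \frac{486}{13} + 0 = \frac{486}{13}$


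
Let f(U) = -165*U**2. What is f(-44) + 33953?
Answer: -285487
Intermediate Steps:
f(-44) + 33953 = -165*(-44)**2 + 33953 = -165*1936 + 33953 = -319440 + 33953 = -285487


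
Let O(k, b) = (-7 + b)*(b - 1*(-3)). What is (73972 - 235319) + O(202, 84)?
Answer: -154648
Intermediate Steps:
O(k, b) = (-7 + b)*(3 + b) (O(k, b) = (-7 + b)*(b + 3) = (-7 + b)*(3 + b))
(73972 - 235319) + O(202, 84) = (73972 - 235319) + (-21 + 84² - 4*84) = -161347 + (-21 + 7056 - 336) = -161347 + 6699 = -154648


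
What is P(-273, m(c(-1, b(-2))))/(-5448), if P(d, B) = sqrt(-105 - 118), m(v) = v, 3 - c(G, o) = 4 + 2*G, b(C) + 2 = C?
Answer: -I*sqrt(223)/5448 ≈ -0.002741*I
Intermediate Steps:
b(C) = -2 + C
c(G, o) = -1 - 2*G (c(G, o) = 3 - (4 + 2*G) = 3 + (-4 - 2*G) = -1 - 2*G)
P(d, B) = I*sqrt(223) (P(d, B) = sqrt(-223) = I*sqrt(223))
P(-273, m(c(-1, b(-2))))/(-5448) = (I*sqrt(223))/(-5448) = (I*sqrt(223))*(-1/5448) = -I*sqrt(223)/5448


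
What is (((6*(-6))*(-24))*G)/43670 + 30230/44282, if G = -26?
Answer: 81348313/483448735 ≈ 0.16827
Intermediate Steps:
(((6*(-6))*(-24))*G)/43670 + 30230/44282 = (((6*(-6))*(-24))*(-26))/43670 + 30230/44282 = (-36*(-24)*(-26))*(1/43670) + 30230*(1/44282) = (864*(-26))*(1/43670) + 15115/22141 = -22464*1/43670 + 15115/22141 = -11232/21835 + 15115/22141 = 81348313/483448735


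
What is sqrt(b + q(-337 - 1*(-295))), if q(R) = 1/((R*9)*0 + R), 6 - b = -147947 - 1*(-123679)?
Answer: sqrt(42819294)/42 ≈ 155.80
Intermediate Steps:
b = 24274 (b = 6 - (-147947 - 1*(-123679)) = 6 - (-147947 + 123679) = 6 - 1*(-24268) = 6 + 24268 = 24274)
q(R) = 1/R (q(R) = 1/((9*R)*0 + R) = 1/(0 + R) = 1/R)
sqrt(b + q(-337 - 1*(-295))) = sqrt(24274 + 1/(-337 - 1*(-295))) = sqrt(24274 + 1/(-337 + 295)) = sqrt(24274 + 1/(-42)) = sqrt(24274 - 1/42) = sqrt(1019507/42) = sqrt(42819294)/42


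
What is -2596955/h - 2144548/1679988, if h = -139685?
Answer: 203164602458/11733456189 ≈ 17.315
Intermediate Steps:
-2596955/h - 2144548/1679988 = -2596955/(-139685) - 2144548/1679988 = -2596955*(-1/139685) - 2144548*1/1679988 = 519391/27937 - 536137/419997 = 203164602458/11733456189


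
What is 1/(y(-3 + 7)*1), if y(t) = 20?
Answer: 1/20 ≈ 0.050000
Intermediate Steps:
1/(y(-3 + 7)*1) = 1/(20*1) = 1/20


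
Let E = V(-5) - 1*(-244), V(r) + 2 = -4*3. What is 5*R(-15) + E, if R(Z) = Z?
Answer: 155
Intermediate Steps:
V(r) = -14 (V(r) = -2 - 4*3 = -2 - 12 = -14)
E = 230 (E = -14 - 1*(-244) = -14 + 244 = 230)
5*R(-15) + E = 5*(-15) + 230 = -75 + 230 = 155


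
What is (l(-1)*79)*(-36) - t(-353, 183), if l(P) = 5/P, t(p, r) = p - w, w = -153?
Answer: 14420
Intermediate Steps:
t(p, r) = 153 + p (t(p, r) = p - 1*(-153) = p + 153 = 153 + p)
(l(-1)*79)*(-36) - t(-353, 183) = ((5/(-1))*79)*(-36) - (153 - 353) = ((5*(-1))*79)*(-36) - 1*(-200) = -5*79*(-36) + 200 = -395*(-36) + 200 = 14220 + 200 = 14420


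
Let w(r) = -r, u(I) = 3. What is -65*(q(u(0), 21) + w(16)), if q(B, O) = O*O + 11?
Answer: -28340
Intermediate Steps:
q(B, O) = 11 + O² (q(B, O) = O² + 11 = 11 + O²)
-65*(q(u(0), 21) + w(16)) = -65*((11 + 21²) - 1*16) = -65*((11 + 441) - 16) = -65*(452 - 16) = -65*436 = -28340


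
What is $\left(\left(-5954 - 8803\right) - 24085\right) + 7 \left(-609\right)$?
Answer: $-43105$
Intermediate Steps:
$\left(\left(-5954 - 8803\right) - 24085\right) + 7 \left(-609\right) = \left(\left(-5954 - 8803\right) - 24085\right) - 4263 = \left(-14757 - 24085\right) - 4263 = -38842 - 4263 = -43105$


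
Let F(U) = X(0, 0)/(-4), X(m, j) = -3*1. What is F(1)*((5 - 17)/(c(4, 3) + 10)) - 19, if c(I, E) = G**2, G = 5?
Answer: -674/35 ≈ -19.257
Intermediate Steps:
X(m, j) = -3
F(U) = 3/4 (F(U) = -3/(-4) = -3*(-1/4) = 3/4)
c(I, E) = 25 (c(I, E) = 5**2 = 25)
F(1)*((5 - 17)/(c(4, 3) + 10)) - 19 = 3*((5 - 17)/(25 + 10))/4 - 19 = 3*(-12/35)/4 - 19 = 3*(-12*1/35)/4 - 19 = (3/4)*(-12/35) - 19 = -9/35 - 19 = -674/35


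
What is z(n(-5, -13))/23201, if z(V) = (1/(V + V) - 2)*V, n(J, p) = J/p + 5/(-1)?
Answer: 253/603226 ≈ 0.00041941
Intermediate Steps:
n(J, p) = -5 + J/p (n(J, p) = J/p + 5*(-1) = J/p - 5 = -5 + J/p)
z(V) = V*(-2 + 1/(2*V)) (z(V) = (1/(2*V) - 2)*V = (-2 + 1/(2*V))*V = V*(-2 + 1/(2*V)))
z(n(-5, -13))/23201 = (1/2 - 2*(-5 - 5/(-13)))/23201 = (1/2 - 2*(-5 - 5*(-1/13)))*(1/23201) = (1/2 - 2*(-5 + 5/13))*(1/23201) = (1/2 - 2*(-60/13))*(1/23201) = (1/2 + 120/13)*(1/23201) = (253/26)*(1/23201) = 253/603226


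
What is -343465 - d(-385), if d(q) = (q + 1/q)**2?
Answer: -72881046701/148225 ≈ -4.9169e+5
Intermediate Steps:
-343465 - d(-385) = -343465 - (1 + (-385)**2)**2/(-385)**2 = -343465 - (1 + 148225)**2/148225 = -343465 - 148226**2/148225 = -343465 - 21970947076/148225 = -72881046701/148225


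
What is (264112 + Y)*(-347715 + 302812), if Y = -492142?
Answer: 10239231090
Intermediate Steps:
(264112 + Y)*(-347715 + 302812) = (264112 - 492142)*(-347715 + 302812) = -228030*(-44903) = 10239231090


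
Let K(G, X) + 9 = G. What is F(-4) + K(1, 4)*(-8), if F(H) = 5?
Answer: 69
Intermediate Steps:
K(G, X) = -9 + G
F(-4) + K(1, 4)*(-8) = 5 + (-9 + 1)*(-8) = 5 - 8*(-8) = 5 + 64 = 69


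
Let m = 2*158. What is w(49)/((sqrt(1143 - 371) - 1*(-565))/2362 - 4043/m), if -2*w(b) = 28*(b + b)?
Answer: 2399099381499856/21954012800961 + 161799872192*sqrt(193)/21954012800961 ≈ 109.38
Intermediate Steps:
m = 316
w(b) = -28*b (w(b) = -14*(b + b) = -14*2*b = -28*b)
w(49)/((sqrt(1143 - 371) - 1*(-565))/2362 - 4043/m) = (-28*49)/((sqrt(1143 - 371) - 1*(-565))/2362 - 4043/316) = -1372/((sqrt(772) + 565)*(1/2362) - 4043*1/316) = -1372/((2*sqrt(193) + 565)*(1/2362) - 4043/316) = -1372/((565 + 2*sqrt(193))*(1/2362) - 4043/316) = -1372/((565/2362 + sqrt(193)/1181) - 4043/316) = -1372/(-4685513/373196 + sqrt(193)/1181)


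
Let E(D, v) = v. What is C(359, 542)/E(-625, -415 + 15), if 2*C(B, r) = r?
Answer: -271/400 ≈ -0.67750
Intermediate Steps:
C(B, r) = r/2
C(359, 542)/E(-625, -415 + 15) = ((½)*542)/(-415 + 15) = 271/(-400) = 271*(-1/400) = -271/400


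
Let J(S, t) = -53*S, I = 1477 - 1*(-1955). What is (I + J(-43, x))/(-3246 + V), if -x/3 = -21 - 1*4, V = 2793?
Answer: -5711/453 ≈ -12.607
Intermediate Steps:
I = 3432 (I = 1477 + 1955 = 3432)
x = 75 (x = -3*(-21 - 1*4) = -3*(-21 - 4) = -3*(-25) = 75)
(I + J(-43, x))/(-3246 + V) = (3432 - 53*(-43))/(-3246 + 2793) = (3432 + 2279)/(-453) = 5711*(-1/453) = -5711/453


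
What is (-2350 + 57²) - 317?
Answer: 582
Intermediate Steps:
(-2350 + 57²) - 317 = (-2350 + 3249) - 317 = 899 - 317 = 582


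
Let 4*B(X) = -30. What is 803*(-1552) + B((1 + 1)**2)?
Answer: -2492527/2 ≈ -1.2463e+6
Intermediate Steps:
B(X) = -15/2 (B(X) = (1/4)*(-30) = -15/2)
803*(-1552) + B((1 + 1)**2) = 803*(-1552) - 15/2 = -1246256 - 15/2 = -2492527/2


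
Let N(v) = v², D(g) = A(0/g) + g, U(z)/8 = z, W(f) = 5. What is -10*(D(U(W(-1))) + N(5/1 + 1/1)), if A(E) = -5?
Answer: -710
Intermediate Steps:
U(z) = 8*z
D(g) = -5 + g
-10*(D(U(W(-1))) + N(5/1 + 1/1)) = -10*((-5 + 8*5) + (5/1 + 1/1)²) = -10*((-5 + 40) + (5*1 + 1*1)²) = -10*(35 + (5 + 1)²) = -10*(35 + 6²) = -10*(35 + 36) = -10*71 = -710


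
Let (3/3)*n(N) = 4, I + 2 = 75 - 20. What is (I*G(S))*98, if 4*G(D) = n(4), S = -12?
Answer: 5194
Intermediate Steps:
I = 53 (I = -2 + (75 - 20) = -2 + 55 = 53)
n(N) = 4
G(D) = 1 (G(D) = (¼)*4 = 1)
(I*G(S))*98 = (53*1)*98 = 53*98 = 5194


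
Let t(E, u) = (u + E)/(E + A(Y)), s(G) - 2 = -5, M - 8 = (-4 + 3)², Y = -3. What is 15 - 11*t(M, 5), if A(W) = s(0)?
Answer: -32/3 ≈ -10.667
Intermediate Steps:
M = 9 (M = 8 + (-4 + 3)² = 8 + (-1)² = 8 + 1 = 9)
s(G) = -3 (s(G) = 2 - 5 = -3)
A(W) = -3
t(E, u) = (E + u)/(-3 + E) (t(E, u) = (u + E)/(E - 3) = (E + u)/(-3 + E))
15 - 11*t(M, 5) = 15 - 11*(9 + 5)/(-3 + 9) = 15 - 11*14/6 = 15 - 11*7/3 = 15 - 77/3 = -32/3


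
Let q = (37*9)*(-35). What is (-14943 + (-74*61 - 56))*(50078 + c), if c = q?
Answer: -749747999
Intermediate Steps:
q = -11655 (q = 333*(-35) = -11655)
c = -11655
(-14943 + (-74*61 - 56))*(50078 + c) = (-14943 + (-74*61 - 56))*(50078 - 11655) = (-14943 + (-4514 - 56))*38423 = (-14943 - 4570)*38423 = -19513*38423 = -749747999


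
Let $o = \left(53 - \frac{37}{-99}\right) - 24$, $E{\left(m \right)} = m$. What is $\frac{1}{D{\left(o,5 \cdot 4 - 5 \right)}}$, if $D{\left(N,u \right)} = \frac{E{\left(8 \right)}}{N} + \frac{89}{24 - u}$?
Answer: $\frac{6543}{66485} \approx 0.098413$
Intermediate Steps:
$o = \frac{2908}{99}$ ($o = \left(53 - - \frac{37}{99}\right) - 24 = \left(53 + \frac{37}{99}\right) - 24 = \frac{5284}{99} - 24 = \frac{2908}{99} \approx 29.374$)
$D{\left(N,u \right)} = \frac{8}{N} + \frac{89}{24 - u}$
$\frac{1}{D{\left(o,5 \cdot 4 - 5 \right)}} = \frac{1}{\frac{1}{\frac{2908}{99}} \frac{1}{-24 + \left(5 \cdot 4 - 5\right)} \left(-192 - \frac{258812}{99} + 8 \left(5 \cdot 4 - 5\right)\right)} = \frac{1}{\frac{99}{2908} \frac{1}{-24 + \left(20 - 5\right)} \left(-192 - \frac{258812}{99} + 8 \left(20 - 5\right)\right)} = \frac{1}{\frac{99}{2908} \frac{1}{-24 + 15} \left(-192 - \frac{258812}{99} + 8 \cdot 15\right)} = \frac{1}{\frac{99}{2908} \frac{1}{-9} \left(-192 - \frac{258812}{99} + 120\right)} = \frac{1}{\frac{99}{2908} \left(- \frac{1}{9}\right) \left(- \frac{265940}{99}\right)} = \frac{1}{\frac{66485}{6543}} = \frac{6543}{66485}$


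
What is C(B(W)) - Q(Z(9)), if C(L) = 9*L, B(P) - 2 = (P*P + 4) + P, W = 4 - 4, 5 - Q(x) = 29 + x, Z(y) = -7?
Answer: 71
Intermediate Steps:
Q(x) = -24 - x (Q(x) = 5 - (29 + x) = 5 + (-29 - x) = -24 - x)
W = 0
B(P) = 6 + P + P**2 (B(P) = 2 + ((P*P + 4) + P) = 2 + ((P**2 + 4) + P) = 2 + ((4 + P**2) + P) = 2 + (4 + P + P**2) = 6 + P + P**2)
C(B(W)) - Q(Z(9)) = 9*(6 + 0 + 0**2) - (-24 - 1*(-7)) = 9*(6 + 0 + 0) - (-24 + 7) = 9*6 - 1*(-17) = 54 + 17 = 71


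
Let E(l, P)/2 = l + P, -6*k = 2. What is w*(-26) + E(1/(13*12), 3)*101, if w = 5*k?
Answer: 50749/78 ≈ 650.63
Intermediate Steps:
k = -1/3 (k = -1/6*2 = -1/3 ≈ -0.33333)
w = -5/3 (w = 5*(-1/3) = -5/3 ≈ -1.6667)
E(l, P) = 2*P + 2*l (E(l, P) = 2*(l + P) = 2*(P + l) = 2*P + 2*l)
w*(-26) + E(1/(13*12), 3)*101 = -5/3*(-26) + (2*3 + 2*(1/(13*12)))*101 = 130/3 + (6 + 2*((1/13)*(1/12)))*101 = 130/3 + (6 + 2*(1/156))*101 = 130/3 + (6 + 1/78)*101 = 130/3 + (469/78)*101 = 130/3 + 47369/78 = 50749/78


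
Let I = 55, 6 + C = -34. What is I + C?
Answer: 15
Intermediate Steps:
C = -40 (C = -6 - 34 = -40)
I + C = 55 - 40 = 15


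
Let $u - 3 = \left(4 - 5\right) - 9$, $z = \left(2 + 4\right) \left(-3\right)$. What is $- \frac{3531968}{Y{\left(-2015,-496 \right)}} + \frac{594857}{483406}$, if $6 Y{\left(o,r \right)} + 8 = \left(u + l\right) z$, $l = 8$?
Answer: $\frac{5122131302165}{6284278} \approx 8.1507 \cdot 10^{5}$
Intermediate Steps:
$z = -18$ ($z = 6 \left(-3\right) = -18$)
$u = -7$ ($u = 3 + \left(\left(4 - 5\right) - 9\right) = 3 - 10 = -7$)
$Y{\left(o,r \right)} = - \frac{13}{3}$ ($Y{\left(o,r \right)} = - \frac{4}{3} + \frac{\left(-7 + 8\right) \left(-18\right)}{6} = - \frac{4}{3} + \frac{1 \left(-18\right)}{6} = - \frac{4}{3} + \frac{1}{6} \left(-18\right) = - \frac{4}{3} - 3 = - \frac{13}{3}$)
$- \frac{3531968}{Y{\left(-2015,-496 \right)}} + \frac{594857}{483406} = - \frac{3531968}{- \frac{13}{3}} + \frac{594857}{483406} = \left(-3531968\right) \left(- \frac{3}{13}\right) + 594857 \cdot \frac{1}{483406} = \frac{10595904}{13} + \frac{594857}{483406} = \frac{5122131302165}{6284278}$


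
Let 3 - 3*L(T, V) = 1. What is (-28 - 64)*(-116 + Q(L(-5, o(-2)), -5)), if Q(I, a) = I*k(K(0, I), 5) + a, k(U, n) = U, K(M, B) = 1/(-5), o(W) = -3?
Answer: 167164/15 ≈ 11144.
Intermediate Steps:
K(M, B) = -⅕
L(T, V) = ⅔ (L(T, V) = 1 - ⅓*1 = 1 - ⅓ = ⅔)
Q(I, a) = a - I/5 (Q(I, a) = I*(-⅕) + a = -I/5 + a = a - I/5)
(-28 - 64)*(-116 + Q(L(-5, o(-2)), -5)) = (-28 - 64)*(-116 + (-5 - ⅕*⅔)) = -92*(-116 + (-5 - 2/15)) = -92*(-116 - 77/15) = -92*(-1817/15) = 167164/15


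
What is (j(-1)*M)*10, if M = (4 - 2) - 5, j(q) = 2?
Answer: -60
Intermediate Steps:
M = -3 (M = 2 - 5 = -3)
(j(-1)*M)*10 = (2*(-3))*10 = -6*10 = -60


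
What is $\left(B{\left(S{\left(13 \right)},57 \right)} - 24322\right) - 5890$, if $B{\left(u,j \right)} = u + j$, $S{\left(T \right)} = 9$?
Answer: $-30146$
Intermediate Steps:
$B{\left(u,j \right)} = j + u$
$\left(B{\left(S{\left(13 \right)},57 \right)} - 24322\right) - 5890 = \left(\left(57 + 9\right) - 24322\right) - 5890 = \left(66 - 24322\right) - 5890 = -24256 - 5890 = -30146$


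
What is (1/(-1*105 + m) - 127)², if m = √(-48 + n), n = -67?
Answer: (3387344*√115 + 175994061*I)/(10*(21*√115 + 1091*I)) ≈ 16131.0 + 0.24453*I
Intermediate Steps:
m = I*√115 (m = √(-48 - 67) = √(-115) = I*√115 ≈ 10.724*I)
(1/(-1*105 + m) - 127)² = (1/(-1*105 + I*√115) - 127)² = (1/(-105 + I*√115) - 127)² = (-127 + 1/(-105 + I*√115))²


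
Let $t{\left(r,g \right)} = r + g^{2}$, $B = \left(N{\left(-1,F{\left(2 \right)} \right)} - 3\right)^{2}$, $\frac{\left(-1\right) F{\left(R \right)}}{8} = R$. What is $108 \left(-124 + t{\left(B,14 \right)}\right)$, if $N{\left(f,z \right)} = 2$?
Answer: $7884$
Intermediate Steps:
$F{\left(R \right)} = - 8 R$
$B = 1$ ($B = \left(2 - 3\right)^{2} = \left(-1\right)^{2} = 1$)
$108 \left(-124 + t{\left(B,14 \right)}\right) = 108 \left(-124 + \left(1 + 14^{2}\right)\right) = 108 \left(-124 + \left(1 + 196\right)\right) = 108 \left(-124 + 197\right) = 108 \cdot 73 = 7884$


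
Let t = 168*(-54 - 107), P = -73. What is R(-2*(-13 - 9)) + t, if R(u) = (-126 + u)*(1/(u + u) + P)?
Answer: -926769/44 ≈ -21063.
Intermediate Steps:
t = -27048 (t = 168*(-161) = -27048)
R(u) = (-126 + u)*(-73 + 1/(2*u)) (R(u) = (-126 + u)*(1/(u + u) - 73) = (-126 + u)*(1/(2*u) - 73) = (-126 + u)*(-73 + 1/(2*u)))
R(-2*(-13 - 9)) + t = (18397/2 - (-146)*(-13 - 9) - 63*(-1/(2*(-13 - 9)))) - 27048 = (18397/2 - (-146)*(-22) - 63/((-2*(-22)))) - 27048 = (18397/2 - 73*44 - 63/44) - 27048 = (18397/2 - 3212 - 63*1/44) - 27048 = (18397/2 - 3212 - 63/44) - 27048 = 263343/44 - 27048 = -926769/44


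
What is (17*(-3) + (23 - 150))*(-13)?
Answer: 2314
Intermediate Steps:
(17*(-3) + (23 - 150))*(-13) = (-51 - 127)*(-13) = -178*(-13) = 2314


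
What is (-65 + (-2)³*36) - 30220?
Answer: -30573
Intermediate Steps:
(-65 + (-2)³*36) - 30220 = (-65 - 8*36) - 30220 = (-65 - 288) - 30220 = -353 - 30220 = -30573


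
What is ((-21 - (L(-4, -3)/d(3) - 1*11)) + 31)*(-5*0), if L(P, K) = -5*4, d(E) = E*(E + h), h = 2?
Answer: 0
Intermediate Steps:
d(E) = E*(2 + E) (d(E) = E*(E + 2) = E*(2 + E))
L(P, K) = -20
((-21 - (L(-4, -3)/d(3) - 1*11)) + 31)*(-5*0) = ((-21 - (-20*1/(3*(2 + 3)) - 1*11)) + 31)*(-5*0) = ((-21 - (-20/(3*5) - 11)) + 31)*0 = ((-21 - (-20/15 - 11)) + 31)*0 = ((-21 - (-20*1/15 - 11)) + 31)*0 = ((-21 - (-4/3 - 11)) + 31)*0 = ((-21 - 1*(-37/3)) + 31)*0 = ((-21 + 37/3) + 31)*0 = (-26/3 + 31)*0 = (67/3)*0 = 0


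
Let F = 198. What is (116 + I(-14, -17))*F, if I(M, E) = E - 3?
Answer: 19008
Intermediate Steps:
I(M, E) = -3 + E
(116 + I(-14, -17))*F = (116 + (-3 - 17))*198 = (116 - 20)*198 = 96*198 = 19008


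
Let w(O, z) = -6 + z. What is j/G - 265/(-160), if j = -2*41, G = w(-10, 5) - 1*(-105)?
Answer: 361/416 ≈ 0.86779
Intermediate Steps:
G = 104 (G = (-6 + 5) - 1*(-105) = -1 + 105 = 104)
j = -82
j/G - 265/(-160) = -82/104 - 265/(-160) = -82*1/104 - 265*(-1/160) = -41/52 + 53/32 = 361/416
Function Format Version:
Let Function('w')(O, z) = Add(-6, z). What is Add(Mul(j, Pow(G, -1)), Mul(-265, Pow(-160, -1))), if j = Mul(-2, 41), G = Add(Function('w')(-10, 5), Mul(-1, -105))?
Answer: Rational(361, 416) ≈ 0.86779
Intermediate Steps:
G = 104 (G = Add(Add(-6, 5), Mul(-1, -105)) = Add(-1, 105) = 104)
j = -82
Add(Mul(j, Pow(G, -1)), Mul(-265, Pow(-160, -1))) = Add(Mul(-82, Pow(104, -1)), Mul(-265, Pow(-160, -1))) = Add(Mul(-82, Rational(1, 104)), Mul(-265, Rational(-1, 160))) = Add(Rational(-41, 52), Rational(53, 32)) = Rational(361, 416)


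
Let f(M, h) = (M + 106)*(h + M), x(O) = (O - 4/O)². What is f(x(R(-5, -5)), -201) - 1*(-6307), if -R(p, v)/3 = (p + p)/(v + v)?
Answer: -1235669/81 ≈ -15255.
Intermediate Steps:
R(p, v) = -3*p/v (R(p, v) = -3*(p + p)/(v + v) = -3*2*p/(2*v) = -3*2*p*1/(2*v) = -3*p/v)
f(M, h) = (106 + M)*(M + h)
f(x(R(-5, -5)), -201) - 1*(-6307) = (((-4 + (-3*(-5)/(-5))²)²/(-3*(-5)/(-5))²)² + 106*((-4 + (-3*(-5)/(-5))²)²/(-3*(-5)/(-5))²) + 106*(-201) + ((-4 + (-3*(-5)/(-5))²)²/(-3*(-5)/(-5))²)*(-201)) - 1*(-6307) = (((-4 + (-3*(-5)*(-⅕))²)²/(-3*(-5)*(-⅕))²)² + 106*((-4 + (-3*(-5)*(-⅕))²)²/(-3*(-5)*(-⅕))²) - 21306 + ((-4 + (-3*(-5)*(-⅕))²)²/(-3*(-5)*(-⅕))²)*(-201)) + 6307 = (((-4 + (-3)²)²/(-3)²)² + 106*((-4 + (-3)²)²/(-3)²) - 21306 + ((-4 + (-3)²)²/(-3)²)*(-201)) + 6307 = (((-4 + 9)²/9)² + 106*((-4 + 9)²/9) - 21306 + ((-4 + 9)²/9)*(-201)) + 6307 = (((⅑)*5²)² + 106*((⅑)*5²) - 21306 + ((⅑)*5²)*(-201)) + 6307 = (((⅑)*25)² + 106*((⅑)*25) - 21306 + ((⅑)*25)*(-201)) + 6307 = ((25/9)² + 106*(25/9) - 21306 + (25/9)*(-201)) + 6307 = (625/81 + 2650/9 - 21306 - 1675/3) + 6307 = -1746536/81 + 6307 = -1235669/81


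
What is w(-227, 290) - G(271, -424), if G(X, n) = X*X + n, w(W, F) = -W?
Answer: -72790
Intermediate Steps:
G(X, n) = n + X² (G(X, n) = X² + n = n + X²)
w(-227, 290) - G(271, -424) = -1*(-227) - (-424 + 271²) = 227 - (-424 + 73441) = 227 - 1*73017 = 227 - 73017 = -72790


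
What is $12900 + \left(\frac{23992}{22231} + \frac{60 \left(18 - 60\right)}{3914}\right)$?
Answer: $\frac{561247205584}{43506067} \approx 12900.0$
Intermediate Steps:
$12900 + \left(\frac{23992}{22231} + \frac{60 \left(18 - 60\right)}{3914}\right) = 12900 + \left(23992 \cdot \frac{1}{22231} + 60 \left(-42\right) \frac{1}{3914}\right) = 12900 + \left(\frac{23992}{22231} - \frac{1260}{1957}\right) = 12900 + \frac{18941284}{43506067} = \frac{561247205584}{43506067}$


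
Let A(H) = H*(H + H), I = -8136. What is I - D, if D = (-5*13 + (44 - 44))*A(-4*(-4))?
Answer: 25144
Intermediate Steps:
A(H) = 2*H**2 (A(H) = H*(2*H) = 2*H**2)
D = -33280 (D = (-5*13 + (44 - 44))*(2*(-4*(-4))**2) = (-65 + 0)*(2*16**2) = -130*256 = -65*512 = -33280)
I - D = -8136 - 1*(-33280) = -8136 + 33280 = 25144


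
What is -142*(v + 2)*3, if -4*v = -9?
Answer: -3621/2 ≈ -1810.5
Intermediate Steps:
v = 9/4 (v = -¼*(-9) = 9/4 ≈ 2.2500)
-142*(v + 2)*3 = -142*(9/4 + 2)*3 = -1207*3/2 = -142*51/4 = -3621/2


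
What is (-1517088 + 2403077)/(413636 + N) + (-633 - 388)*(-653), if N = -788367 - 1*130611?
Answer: 19818658521/29726 ≈ 6.6671e+5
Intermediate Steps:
N = -918978 (N = -788367 - 130611 = -918978)
(-1517088 + 2403077)/(413636 + N) + (-633 - 388)*(-653) = (-1517088 + 2403077)/(413636 - 918978) + (-633 - 388)*(-653) = 885989/(-505342) - 1021*(-653) = 885989*(-1/505342) + 666713 = -52117/29726 + 666713 = 19818658521/29726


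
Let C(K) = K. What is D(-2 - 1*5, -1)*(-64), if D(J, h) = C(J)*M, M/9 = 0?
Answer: 0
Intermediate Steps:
M = 0 (M = 9*0 = 0)
D(J, h) = 0 (D(J, h) = J*0 = 0)
D(-2 - 1*5, -1)*(-64) = 0*(-64) = 0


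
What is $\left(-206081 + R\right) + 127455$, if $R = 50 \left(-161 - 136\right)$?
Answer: $-93476$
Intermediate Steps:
$R = -14850$ ($R = 50 \left(-297\right) = -14850$)
$\left(-206081 + R\right) + 127455 = \left(-206081 - 14850\right) + 127455 = -220931 + 127455 = -93476$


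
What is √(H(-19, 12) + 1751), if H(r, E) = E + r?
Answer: 4*√109 ≈ 41.761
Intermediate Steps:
√(H(-19, 12) + 1751) = √((12 - 19) + 1751) = √(-7 + 1751) = √1744 = 4*√109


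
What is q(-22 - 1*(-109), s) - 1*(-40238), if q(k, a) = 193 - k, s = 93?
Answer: 40344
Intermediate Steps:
q(-22 - 1*(-109), s) - 1*(-40238) = (193 - (-22 - 1*(-109))) - 1*(-40238) = (193 - (-22 + 109)) + 40238 = (193 - 1*87) + 40238 = (193 - 87) + 40238 = 106 + 40238 = 40344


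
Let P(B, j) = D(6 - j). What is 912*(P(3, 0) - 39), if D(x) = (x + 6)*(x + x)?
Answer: 95760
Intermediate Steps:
D(x) = 2*x*(6 + x) (D(x) = (6 + x)*(2*x) = 2*x*(6 + x))
P(B, j) = 2*(6 - j)*(12 - j) (P(B, j) = 2*(6 - j)*(6 + (6 - j)) = 2*(6 - j)*(12 - j))
912*(P(3, 0) - 39) = 912*(2*(-12 + 0)*(-6 + 0) - 39) = 912*(2*(-12)*(-6) - 39) = 912*(144 - 39) = 912*105 = 95760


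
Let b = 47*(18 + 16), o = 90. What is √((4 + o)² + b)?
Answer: √10434 ≈ 102.15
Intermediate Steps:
b = 1598 (b = 47*34 = 1598)
√((4 + o)² + b) = √((4 + 90)² + 1598) = √(94² + 1598) = √(8836 + 1598) = √10434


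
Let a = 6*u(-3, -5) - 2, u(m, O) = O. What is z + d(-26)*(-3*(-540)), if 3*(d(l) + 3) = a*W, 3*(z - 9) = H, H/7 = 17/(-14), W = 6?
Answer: -651203/6 ≈ -1.0853e+5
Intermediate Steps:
H = -17/2 (H = 7*(17/(-14)) = 7*(17*(-1/14)) = 7*(-17/14) = -17/2 ≈ -8.5000)
z = 37/6 (z = 9 + (⅓)*(-17/2) = 9 - 17/6 = 37/6 ≈ 6.1667)
a = -32 (a = 6*(-5) - 2 = -30 - 2 = -32)
d(l) = -67 (d(l) = -3 + (-32*6)/3 = -3 + (⅓)*(-192) = -3 - 64 = -67)
z + d(-26)*(-3*(-540)) = 37/6 - (-201)*(-540) = 37/6 - 67*1620 = 37/6 - 108540 = -651203/6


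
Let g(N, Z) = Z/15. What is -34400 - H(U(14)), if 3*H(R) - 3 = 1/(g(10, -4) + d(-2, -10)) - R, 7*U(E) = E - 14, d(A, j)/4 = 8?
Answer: -16374881/476 ≈ -34401.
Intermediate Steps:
g(N, Z) = Z/15 (g(N, Z) = Z*(1/15) = Z/15)
d(A, j) = 32 (d(A, j) = 4*8 = 32)
U(E) = -2 + E/7 (U(E) = (E - 14)/7 = (-14 + E)/7 = -2 + E/7)
H(R) = 481/476 - R/3 (H(R) = 1 + (1/((1/15)*(-4) + 32) - R)/3 = 1 + (1/(-4/15 + 32) - R)/3 = 1 + (1/(476/15) - R)/3 = 1 + (15/476 - R)/3 = 1 + (5/476 - R/3) = 481/476 - R/3)
-34400 - H(U(14)) = -34400 - (481/476 - (-2 + (⅐)*14)/3) = -34400 - (481/476 - (-2 + 2)/3) = -34400 - (481/476 - ⅓*0) = -34400 - (481/476 + 0) = -34400 - 1*481/476 = -34400 - 481/476 = -16374881/476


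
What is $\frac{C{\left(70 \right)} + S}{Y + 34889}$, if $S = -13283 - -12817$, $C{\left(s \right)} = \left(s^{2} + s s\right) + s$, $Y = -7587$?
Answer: $\frac{4702}{13651} \approx 0.34444$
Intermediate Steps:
$C{\left(s \right)} = s + 2 s^{2}$ ($C{\left(s \right)} = \left(s^{2} + s^{2}\right) + s = 2 s^{2} + s = s + 2 s^{2}$)
$S = -466$ ($S = -13283 + 12817 = -466$)
$\frac{C{\left(70 \right)} + S}{Y + 34889} = \frac{70 \left(1 + 2 \cdot 70\right) - 466}{-7587 + 34889} = \frac{70 \left(1 + 140\right) - 466}{27302} = \left(70 \cdot 141 - 466\right) \frac{1}{27302} = \left(9870 - 466\right) \frac{1}{27302} = 9404 \cdot \frac{1}{27302} = \frac{4702}{13651}$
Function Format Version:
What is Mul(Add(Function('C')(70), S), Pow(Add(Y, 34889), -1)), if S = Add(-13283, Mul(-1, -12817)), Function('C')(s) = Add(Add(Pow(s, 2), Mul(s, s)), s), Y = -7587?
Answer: Rational(4702, 13651) ≈ 0.34444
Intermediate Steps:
Function('C')(s) = Add(s, Mul(2, Pow(s, 2))) (Function('C')(s) = Add(Add(Pow(s, 2), Pow(s, 2)), s) = Add(Mul(2, Pow(s, 2)), s) = Add(s, Mul(2, Pow(s, 2))))
S = -466 (S = Add(-13283, 12817) = -466)
Mul(Add(Function('C')(70), S), Pow(Add(Y, 34889), -1)) = Mul(Add(Mul(70, Add(1, Mul(2, 70))), -466), Pow(Add(-7587, 34889), -1)) = Mul(Add(Mul(70, Add(1, 140)), -466), Pow(27302, -1)) = Mul(Add(Mul(70, 141), -466), Rational(1, 27302)) = Mul(Add(9870, -466), Rational(1, 27302)) = Mul(9404, Rational(1, 27302)) = Rational(4702, 13651)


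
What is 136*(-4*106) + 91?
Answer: -57573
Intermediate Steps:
136*(-4*106) + 91 = 136*(-424) + 91 = -57664 + 91 = -57573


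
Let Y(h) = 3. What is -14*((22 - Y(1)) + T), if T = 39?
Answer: -812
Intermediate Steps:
-14*((22 - Y(1)) + T) = -14*((22 - 1*3) + 39) = -14*((22 - 3) + 39) = -14*(19 + 39) = -14*58 = -812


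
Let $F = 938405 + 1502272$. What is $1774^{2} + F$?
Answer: $5587753$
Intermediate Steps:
$F = 2440677$
$1774^{2} + F = 1774^{2} + 2440677 = 3147076 + 2440677 = 5587753$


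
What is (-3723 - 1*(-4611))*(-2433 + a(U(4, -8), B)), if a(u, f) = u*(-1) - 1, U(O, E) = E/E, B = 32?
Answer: -2162280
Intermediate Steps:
U(O, E) = 1
a(u, f) = -1 - u (a(u, f) = -u - 1 = -1 - u)
(-3723 - 1*(-4611))*(-2433 + a(U(4, -8), B)) = (-3723 - 1*(-4611))*(-2433 + (-1 - 1*1)) = (-3723 + 4611)*(-2433 + (-1 - 1)) = 888*(-2433 - 2) = 888*(-2435) = -2162280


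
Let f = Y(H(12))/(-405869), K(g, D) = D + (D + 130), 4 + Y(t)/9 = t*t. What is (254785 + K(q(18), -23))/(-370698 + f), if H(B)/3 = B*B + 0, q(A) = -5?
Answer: -103443426161/150456506142 ≈ -0.68753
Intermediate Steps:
H(B) = 3*B**2 (H(B) = 3*(B*B + 0) = 3*(B**2 + 0) = 3*B**2)
Y(t) = -36 + 9*t**2 (Y(t) = -36 + 9*(t*t) = -36 + 9*t**2)
K(g, D) = 130 + 2*D (K(g, D) = D + (130 + D) = 130 + 2*D)
f = -1679580/405869 (f = (-36 + 9*(3*12**2)**2)/(-405869) = (-36 + 9*(3*144)**2)*(-1/405869) = (-36 + 9*432**2)*(-1/405869) = (-36 + 9*186624)*(-1/405869) = (-36 + 1679616)*(-1/405869) = 1679580*(-1/405869) = -1679580/405869 ≈ -4.1382)
(254785 + K(q(18), -23))/(-370698 + f) = (254785 + (130 + 2*(-23)))/(-370698 - 1679580/405869) = (254785 + (130 - 46))/(-150456506142/405869) = (254785 + 84)*(-405869/150456506142) = 254869*(-405869/150456506142) = -103443426161/150456506142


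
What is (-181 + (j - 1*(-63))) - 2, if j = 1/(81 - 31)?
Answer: -5999/50 ≈ -119.98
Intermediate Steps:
j = 1/50 ≈ 0.020000
(-181 + (j - 1*(-63))) - 2 = (-181 + (1/50 - 1*(-63))) - 2 = (-181 + (1/50 + 63)) - 2 = (-181 + 3151/50) - 2 = -5899/50 - 2 = -5999/50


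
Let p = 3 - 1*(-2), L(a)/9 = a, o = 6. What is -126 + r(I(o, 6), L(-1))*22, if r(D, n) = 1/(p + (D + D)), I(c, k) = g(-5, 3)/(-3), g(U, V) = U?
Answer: -3084/25 ≈ -123.36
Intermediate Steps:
L(a) = 9*a
p = 5 (p = 3 + 2 = 5)
I(c, k) = 5/3 (I(c, k) = -5/(-3) = -5*(-⅓) = 5/3)
r(D, n) = 1/(5 + 2*D) (r(D, n) = 1/(5 + (D + D)) = 1/(5 + 2*D))
-126 + r(I(o, 6), L(-1))*22 = -126 + 22/(5 + 2*(5/3)) = -126 + 22/(5 + 10/3) = -126 + 22/(25/3) = -126 + (3/25)*22 = -126 + 66/25 = -3084/25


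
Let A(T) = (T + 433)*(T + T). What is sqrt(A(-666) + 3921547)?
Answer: sqrt(4231903) ≈ 2057.2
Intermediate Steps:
A(T) = 2*T*(433 + T) (A(T) = (433 + T)*(2*T) = 2*T*(433 + T))
sqrt(A(-666) + 3921547) = sqrt(2*(-666)*(433 - 666) + 3921547) = sqrt(2*(-666)*(-233) + 3921547) = sqrt(310356 + 3921547) = sqrt(4231903)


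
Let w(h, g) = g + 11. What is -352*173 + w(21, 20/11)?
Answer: -669715/11 ≈ -60883.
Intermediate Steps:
w(h, g) = 11 + g
-352*173 + w(21, 20/11) = -352*173 + (11 + 20/11) = -60896 + (11 + 20*(1/11)) = -60896 + (11 + 20/11) = -60896 + 141/11 = -669715/11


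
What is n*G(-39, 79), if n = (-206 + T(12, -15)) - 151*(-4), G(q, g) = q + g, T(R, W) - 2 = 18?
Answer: 16720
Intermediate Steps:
T(R, W) = 20 (T(R, W) = 2 + 18 = 20)
G(q, g) = g + q
n = 418 (n = (-206 + 20) - 151*(-4) = -186 + 604 = 418)
n*G(-39, 79) = 418*(79 - 39) = 418*40 = 16720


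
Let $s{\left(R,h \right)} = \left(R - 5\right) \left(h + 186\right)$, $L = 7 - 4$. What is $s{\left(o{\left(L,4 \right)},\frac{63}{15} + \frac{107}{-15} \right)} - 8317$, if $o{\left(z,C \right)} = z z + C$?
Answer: $- \frac{102787}{15} \approx -6852.5$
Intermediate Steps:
$L = 3$ ($L = 7 + \left(-4 + 0\right) = 7 - 4 = 3$)
$o{\left(z,C \right)} = C + z^{2}$ ($o{\left(z,C \right)} = z^{2} + C = C + z^{2}$)
$s{\left(R,h \right)} = \left(-5 + R\right) \left(186 + h\right)$
$s{\left(o{\left(L,4 \right)},\frac{63}{15} + \frac{107}{-15} \right)} - 8317 = \left(-930 - 5 \left(\frac{63}{15} + \frac{107}{-15}\right) + 186 \left(4 + 3^{2}\right) + \left(4 + 3^{2}\right) \left(\frac{63}{15} + \frac{107}{-15}\right)\right) - 8317 = \left(-930 - 5 \left(63 \cdot \frac{1}{15} + 107 \left(- \frac{1}{15}\right)\right) + 186 \left(4 + 9\right) + \left(4 + 9\right) \left(63 \cdot \frac{1}{15} + 107 \left(- \frac{1}{15}\right)\right)\right) - 8317 = \left(-930 - 5 \left(\frac{21}{5} - \frac{107}{15}\right) + 186 \cdot 13 + 13 \left(\frac{21}{5} - \frac{107}{15}\right)\right) - 8317 = \left(-930 - - \frac{44}{3} + 2418 + 13 \left(- \frac{44}{15}\right)\right) - 8317 = \left(-930 + \frac{44}{3} + 2418 - \frac{572}{15}\right) - 8317 = \frac{21968}{15} - 8317 = - \frac{102787}{15}$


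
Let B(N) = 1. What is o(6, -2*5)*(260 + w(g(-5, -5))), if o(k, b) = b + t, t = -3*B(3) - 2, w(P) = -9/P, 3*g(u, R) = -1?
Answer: -4305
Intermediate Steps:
g(u, R) = -⅓ (g(u, R) = (⅓)*(-1) = -⅓)
t = -5 (t = -3*1 - 2 = -3 - 2 = -5)
o(k, b) = -5 + b (o(k, b) = b - 5 = -5 + b)
o(6, -2*5)*(260 + w(g(-5, -5))) = (-5 - 2*5)*(260 - 9/(-⅓)) = (-5 - 10)*(260 - 9*(-3)) = -15*(260 + 27) = -15*287 = -4305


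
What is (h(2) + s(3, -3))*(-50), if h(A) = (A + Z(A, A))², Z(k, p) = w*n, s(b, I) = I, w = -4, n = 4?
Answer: -9650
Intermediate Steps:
Z(k, p) = -16 (Z(k, p) = -4*4 = -16)
h(A) = (-16 + A)² (h(A) = (A - 16)² = (-16 + A)²)
(h(2) + s(3, -3))*(-50) = ((-16 + 2)² - 3)*(-50) = ((-14)² - 3)*(-50) = (196 - 3)*(-50) = 193*(-50) = -9650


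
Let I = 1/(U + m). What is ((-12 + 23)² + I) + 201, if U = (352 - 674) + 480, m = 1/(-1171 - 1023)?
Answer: 111623816/346651 ≈ 322.01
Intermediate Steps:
m = -1/2194 (m = 1/(-2194) = -1/2194 ≈ -0.00045579)
U = 158 (U = -322 + 480 = 158)
I = 2194/346651 (I = 1/(158 - 1/2194) = 1/(346651/2194) = 2194/346651 ≈ 0.0063291)
((-12 + 23)² + I) + 201 = ((-12 + 23)² + 2194/346651) + 201 = (11² + 2194/346651) + 201 = (121 + 2194/346651) + 201 = 41946965/346651 + 201 = 111623816/346651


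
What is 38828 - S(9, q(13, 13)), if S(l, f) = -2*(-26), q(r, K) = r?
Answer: 38776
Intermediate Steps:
S(l, f) = 52
38828 - S(9, q(13, 13)) = 38828 - 1*52 = 38828 - 52 = 38776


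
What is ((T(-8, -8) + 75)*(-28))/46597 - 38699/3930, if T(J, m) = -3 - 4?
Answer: -106514119/10772130 ≈ -9.8879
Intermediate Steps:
T(J, m) = -7
((T(-8, -8) + 75)*(-28))/46597 - 38699/3930 = ((-7 + 75)*(-28))/46597 - 38699/3930 = (68*(-28))*(1/46597) - 38699*1/3930 = -1904*1/46597 - 38699/3930 = -112/2741 - 38699/3930 = -106514119/10772130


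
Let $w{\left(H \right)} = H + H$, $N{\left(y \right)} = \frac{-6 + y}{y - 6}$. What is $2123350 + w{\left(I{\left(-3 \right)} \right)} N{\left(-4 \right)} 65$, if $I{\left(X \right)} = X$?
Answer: $2122960$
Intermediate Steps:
$N{\left(y \right)} = 1$ ($N{\left(y \right)} = \frac{-6 + y}{-6 + y} = 1$)
$w{\left(H \right)} = 2 H$
$2123350 + w{\left(I{\left(-3 \right)} \right)} N{\left(-4 \right)} 65 = 2123350 + 2 \left(-3\right) 1 \cdot 65 = 2123350 + \left(-6\right) 1 \cdot 65 = 2123350 - 390 = 2122960$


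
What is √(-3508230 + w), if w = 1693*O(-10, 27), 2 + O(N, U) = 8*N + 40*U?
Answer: 2*I*√454654 ≈ 1348.6*I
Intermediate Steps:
O(N, U) = -2 + 8*N + 40*U (O(N, U) = -2 + (8*N + 40*U) = -2 + 8*N + 40*U)
w = 1689614 (w = 1693*(-2 + 8*(-10) + 40*27) = 1693*(-2 - 80 + 1080) = 1693*998 = 1689614)
√(-3508230 + w) = √(-3508230 + 1689614) = √(-1818616) = 2*I*√454654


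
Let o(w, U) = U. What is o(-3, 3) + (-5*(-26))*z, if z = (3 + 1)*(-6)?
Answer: -3117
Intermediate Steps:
z = -24 (z = 4*(-6) = -24)
o(-3, 3) + (-5*(-26))*z = 3 - 5*(-26)*(-24) = 3 + 130*(-24) = 3 - 3120 = -3117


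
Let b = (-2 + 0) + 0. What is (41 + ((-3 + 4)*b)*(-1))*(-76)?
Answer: -3268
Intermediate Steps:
b = -2 (b = -2 + 0 = -2)
(41 + ((-3 + 4)*b)*(-1))*(-76) = (41 + ((-3 + 4)*(-2))*(-1))*(-76) = (41 + (1*(-2))*(-1))*(-76) = (41 - 2*(-1))*(-76) = (41 + 2)*(-76) = 43*(-76) = -3268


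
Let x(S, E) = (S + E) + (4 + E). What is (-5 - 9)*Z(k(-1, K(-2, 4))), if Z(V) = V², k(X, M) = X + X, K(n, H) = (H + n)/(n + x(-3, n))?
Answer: -56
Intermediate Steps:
x(S, E) = 4 + S + 2*E (x(S, E) = (E + S) + (4 + E) = 4 + S + 2*E)
K(n, H) = (H + n)/(1 + 3*n) (K(n, H) = (H + n)/(n + (4 - 3 + 2*n)) = (H + n)/(n + (1 + 2*n)) = (H + n)/(1 + 3*n))
k(X, M) = 2*X
(-5 - 9)*Z(k(-1, K(-2, 4))) = (-5 - 9)*(2*(-1))² = -14*(-2)² = -14*4 = -56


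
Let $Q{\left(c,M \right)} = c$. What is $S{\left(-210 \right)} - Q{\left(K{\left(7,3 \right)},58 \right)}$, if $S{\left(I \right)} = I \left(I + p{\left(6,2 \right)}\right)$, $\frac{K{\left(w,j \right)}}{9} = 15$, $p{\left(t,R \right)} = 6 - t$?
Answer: $43965$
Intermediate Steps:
$K{\left(w,j \right)} = 135$ ($K{\left(w,j \right)} = 9 \cdot 15 = 135$)
$S{\left(I \right)} = I^{2}$ ($S{\left(I \right)} = I \left(I + \left(6 - 6\right)\right) = I \left(I + 0\right) = I I = I^{2}$)
$S{\left(-210 \right)} - Q{\left(K{\left(7,3 \right)},58 \right)} = \left(-210\right)^{2} - 135 = 44100 - 135 = 43965$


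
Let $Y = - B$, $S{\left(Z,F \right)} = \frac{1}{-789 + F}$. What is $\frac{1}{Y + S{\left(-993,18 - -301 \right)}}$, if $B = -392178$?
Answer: $\frac{470}{184323659} \approx 2.5499 \cdot 10^{-6}$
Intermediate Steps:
$Y = 392178$ ($Y = \left(-1\right) \left(-392178\right) = 392178$)
$\frac{1}{Y + S{\left(-993,18 - -301 \right)}} = \frac{1}{392178 + \frac{1}{-789 + \left(18 - -301\right)}} = \frac{1}{392178 + \frac{1}{-789 + \left(18 + 301\right)}} = \frac{1}{392178 + \frac{1}{-789 + 319}} = \frac{1}{392178 + \frac{1}{-470}} = \frac{1}{392178 - \frac{1}{470}} = \frac{1}{\frac{184323659}{470}} = \frac{470}{184323659}$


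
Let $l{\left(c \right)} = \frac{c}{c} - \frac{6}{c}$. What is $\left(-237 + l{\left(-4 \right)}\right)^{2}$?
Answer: $\frac{219961}{4} \approx 54990.0$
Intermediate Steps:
$l{\left(c \right)} = 1 - \frac{6}{c}$
$\left(-237 + l{\left(-4 \right)}\right)^{2} = \left(-237 + \frac{-6 - 4}{-4}\right)^{2} = \left(-237 - - \frac{5}{2}\right)^{2} = \left(-237 + \frac{5}{2}\right)^{2} = \left(- \frac{469}{2}\right)^{2} = \frac{219961}{4}$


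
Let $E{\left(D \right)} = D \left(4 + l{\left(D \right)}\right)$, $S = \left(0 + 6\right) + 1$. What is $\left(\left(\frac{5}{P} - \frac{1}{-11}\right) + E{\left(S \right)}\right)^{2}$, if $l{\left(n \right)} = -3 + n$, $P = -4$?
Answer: $\frac{5822569}{1936} \approx 3007.5$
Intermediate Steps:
$S = 7$ ($S = 6 + 1 = 7$)
$E{\left(D \right)} = D \left(1 + D\right)$ ($E{\left(D \right)} = D \left(4 + \left(-3 + D\right)\right) = D \left(1 + D\right)$)
$\left(\left(\frac{5}{P} - \frac{1}{-11}\right) + E{\left(S \right)}\right)^{2} = \left(\left(\frac{5}{-4} - \frac{1}{-11}\right) + 7 \left(1 + 7\right)\right)^{2} = \left(\left(5 \left(- \frac{1}{4}\right) - - \frac{1}{11}\right) + 7 \cdot 8\right)^{2} = \left(\left(- \frac{5}{4} + \frac{1}{11}\right) + 56\right)^{2} = \left(- \frac{51}{44} + 56\right)^{2} = \left(\frac{2413}{44}\right)^{2} = \frac{5822569}{1936}$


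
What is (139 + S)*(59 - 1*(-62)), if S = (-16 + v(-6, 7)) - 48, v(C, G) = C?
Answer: 8349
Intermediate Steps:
S = -70 (S = (-16 - 6) - 48 = -22 - 48 = -70)
(139 + S)*(59 - 1*(-62)) = (139 - 70)*(59 - 1*(-62)) = 69*(59 + 62) = 69*121 = 8349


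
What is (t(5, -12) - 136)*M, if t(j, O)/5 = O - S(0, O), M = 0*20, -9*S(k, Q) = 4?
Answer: 0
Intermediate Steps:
S(k, Q) = -4/9 (S(k, Q) = -1/9*4 = -4/9)
M = 0
t(j, O) = 20/9 + 5*O (t(j, O) = 5*(O - 1*(-4/9)) = 5*(O + 4/9) = 5*(4/9 + O) = 20/9 + 5*O)
(t(5, -12) - 136)*M = ((20/9 + 5*(-12)) - 136)*0 = ((20/9 - 60) - 136)*0 = (-520/9 - 136)*0 = -1744/9*0 = 0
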